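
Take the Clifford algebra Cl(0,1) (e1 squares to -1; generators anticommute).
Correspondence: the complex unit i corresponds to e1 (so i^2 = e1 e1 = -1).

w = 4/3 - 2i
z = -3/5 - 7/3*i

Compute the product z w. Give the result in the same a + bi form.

In blades: z = -3/5 - 7/3*e1, w = 4/3 - 2*e1.
Distribute z over w term by term (generator squares from the signature, products reordered to ascending indices): (-3/5)*w = -4/5 + 6/5*e1; (-7/3*e1)*w = -14/3 - 28/9*e1.
Sum: -82/15 - 86/45*e1; translating back through the correspondence:
Answer: -82/15 - 86/45*i


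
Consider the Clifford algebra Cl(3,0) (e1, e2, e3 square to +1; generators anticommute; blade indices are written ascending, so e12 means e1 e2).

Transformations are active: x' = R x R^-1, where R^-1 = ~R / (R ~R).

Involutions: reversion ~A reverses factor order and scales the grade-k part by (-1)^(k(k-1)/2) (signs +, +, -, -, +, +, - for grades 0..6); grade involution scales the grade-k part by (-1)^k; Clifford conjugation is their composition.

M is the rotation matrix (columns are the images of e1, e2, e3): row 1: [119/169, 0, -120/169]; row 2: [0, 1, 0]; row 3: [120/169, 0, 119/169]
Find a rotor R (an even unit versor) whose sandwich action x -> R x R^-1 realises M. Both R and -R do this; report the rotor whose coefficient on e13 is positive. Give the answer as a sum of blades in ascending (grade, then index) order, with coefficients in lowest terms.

Method: write R = a + b12*e12 + b13*e13 + b23*e23 with a^2 + b12^2 + b13^2 + b23^2 = 1 (so R^-1 = ~R). Expanding the columns R e_j ~R gives tr M = 4a^2 - 1 and, from the antisymmetric part, M21 - M12 = -4a*b12, M13 - M31 = 4a*b13, M32 - M23 = -4a*b23.
Here tr M = 407/169, so a^2 = (1 + tr M)/4 = 144/169 and a = ±12/13. Taking a = 12/13: M21 - M12 = 0, M13 - M31 = -240/169, M32 - M23 = 0, giving b12 = 0, b13 = -5/13, b23 = 0, i.e. R = 12/13 - 5/13*e13.
Its e13 coefficient is negative, so report the other preimage -R.
Answer: -12/13 + 5/13*e13. Uniqueness: Spin(3) -> SO(3) maps R and -R to the same rotation of trace 407/169; fixing the sign of the e13 coefficient removes the ambiguity.


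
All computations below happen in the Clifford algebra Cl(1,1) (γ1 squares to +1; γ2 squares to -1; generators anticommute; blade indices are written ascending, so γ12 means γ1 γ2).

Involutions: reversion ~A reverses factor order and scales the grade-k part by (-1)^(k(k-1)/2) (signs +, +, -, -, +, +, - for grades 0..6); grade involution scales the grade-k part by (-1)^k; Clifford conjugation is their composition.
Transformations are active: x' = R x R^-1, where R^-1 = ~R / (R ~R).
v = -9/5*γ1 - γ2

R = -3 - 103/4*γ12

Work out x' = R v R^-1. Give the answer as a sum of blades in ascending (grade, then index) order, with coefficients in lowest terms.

~R = -3 + 103/4*γ12, and R ~R = -10465/16, so R^-1 = ~R / (-10465/16).
R v = -407/20*γ1 - 867/20*γ2
Answer: 84417/52325*γ1 + 31517/52325*γ2


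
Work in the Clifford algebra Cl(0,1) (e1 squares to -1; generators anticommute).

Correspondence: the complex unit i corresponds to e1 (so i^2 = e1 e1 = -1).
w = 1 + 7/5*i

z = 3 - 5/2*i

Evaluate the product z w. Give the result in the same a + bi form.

In blades: z = 3 - 5/2*e1, w = 1 + 7/5*e1.
Distribute z over w term by term (generator squares from the signature, products reordered to ascending indices): (3)*w = 3 + 21/5*e1; (-5/2*e1)*w = 7/2 - 5/2*e1.
Sum: 13/2 + 17/10*e1; translating back through the correspondence:
Answer: 13/2 + 17/10*i


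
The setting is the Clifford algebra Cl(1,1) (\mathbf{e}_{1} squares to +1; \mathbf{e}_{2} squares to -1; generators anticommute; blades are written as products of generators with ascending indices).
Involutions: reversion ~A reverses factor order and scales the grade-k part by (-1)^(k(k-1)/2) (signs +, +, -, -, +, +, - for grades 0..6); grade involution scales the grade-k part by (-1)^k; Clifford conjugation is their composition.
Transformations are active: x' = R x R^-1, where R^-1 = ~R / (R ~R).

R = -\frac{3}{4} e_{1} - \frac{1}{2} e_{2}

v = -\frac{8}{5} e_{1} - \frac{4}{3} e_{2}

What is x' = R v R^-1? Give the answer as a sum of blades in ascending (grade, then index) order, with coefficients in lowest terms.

~R = -\frac{3}{4} e_{1} - \frac{1}{2} e_{2}, and R ~R = \frac{5}{16}, so R^-1 = ~R / (\frac{5}{16}).
R v = \frac{8}{15} + \frac{1}{5} e_{1} e_{2}
Answer: -\frac{24}{25} e_{1} - \frac{28}{75} e_{2}


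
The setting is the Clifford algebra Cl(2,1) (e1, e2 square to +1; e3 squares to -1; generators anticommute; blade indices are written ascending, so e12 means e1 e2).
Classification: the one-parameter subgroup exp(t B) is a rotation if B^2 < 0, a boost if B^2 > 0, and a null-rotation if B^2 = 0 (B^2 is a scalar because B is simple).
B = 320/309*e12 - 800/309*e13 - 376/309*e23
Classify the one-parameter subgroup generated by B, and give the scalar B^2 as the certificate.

B^2 term by term: the squares give (320/309)^2*(e12)^2 + (-800/309)^2*(e13)^2 + (-376/309)^2*(e23)^2 = 102400/95481*(-1) + 640000/95481*(+1) + 141376/95481*(+1) = 64/9 (each basis 2-blade squares to minus the product of its generators' squares); cross terms between blades sharing an index anticommute and cancel. So B^2 = 64/9.
Answer: boost, certificate B^2 = 64/9. The class reads off the invariant scalar 64/9 directly.


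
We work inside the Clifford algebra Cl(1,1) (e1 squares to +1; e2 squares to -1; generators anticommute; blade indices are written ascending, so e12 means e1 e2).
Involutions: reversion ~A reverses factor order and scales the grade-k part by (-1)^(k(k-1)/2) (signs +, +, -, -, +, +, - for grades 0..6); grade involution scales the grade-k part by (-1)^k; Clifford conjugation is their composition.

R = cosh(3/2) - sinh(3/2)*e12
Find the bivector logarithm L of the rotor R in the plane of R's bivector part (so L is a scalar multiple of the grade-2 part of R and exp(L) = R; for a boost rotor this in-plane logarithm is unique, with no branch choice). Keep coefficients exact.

The scalar part of R is cosh(3/2), which fixes the rapidity magnitude through cosh (cosh is even, so it cannot fix the sign — the bivector part carries that); dividing the bivector part by sinh of the rapidity gives the plane, and L = rapidity * plane, where the joint sign ambiguity of (rapidity, plane) cancels in the product.
Concretely: cosh(rapidity) = cosh(3/2) gives rapidity = ±3/2, and since rapidity/sinh(rapidity) is even the sign is immaterial: L = (rapidity/sinh(rapidity)) * <R>_2 = (3/(2*sinh(3/2))) * <R>_2.
Answer: -3/2*e12


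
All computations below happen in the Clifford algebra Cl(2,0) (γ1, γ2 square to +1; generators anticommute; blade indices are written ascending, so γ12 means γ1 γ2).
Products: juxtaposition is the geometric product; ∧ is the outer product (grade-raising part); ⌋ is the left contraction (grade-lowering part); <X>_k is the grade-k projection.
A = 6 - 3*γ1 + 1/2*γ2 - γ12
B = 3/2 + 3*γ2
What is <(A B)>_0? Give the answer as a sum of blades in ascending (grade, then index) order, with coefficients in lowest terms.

step 1: 21/2 - 15/2*γ1 + 75/4*γ2 - 21/2*γ12
step 2: 21/2
Answer: 21/2


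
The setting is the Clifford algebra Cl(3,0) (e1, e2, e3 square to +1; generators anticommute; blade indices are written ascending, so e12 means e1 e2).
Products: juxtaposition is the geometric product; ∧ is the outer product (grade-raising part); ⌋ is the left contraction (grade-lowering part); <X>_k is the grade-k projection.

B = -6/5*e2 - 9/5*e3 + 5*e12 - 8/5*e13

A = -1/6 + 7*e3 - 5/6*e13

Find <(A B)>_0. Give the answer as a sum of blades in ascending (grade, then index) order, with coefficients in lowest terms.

step 1: -209/15 + 127/10*e1 + 1/5*e2 + 3/10*e3 - 5/6*e12 + 4/15*e13 + 127/30*e23 + 34*e123
step 2: -209/15
Answer: -209/15


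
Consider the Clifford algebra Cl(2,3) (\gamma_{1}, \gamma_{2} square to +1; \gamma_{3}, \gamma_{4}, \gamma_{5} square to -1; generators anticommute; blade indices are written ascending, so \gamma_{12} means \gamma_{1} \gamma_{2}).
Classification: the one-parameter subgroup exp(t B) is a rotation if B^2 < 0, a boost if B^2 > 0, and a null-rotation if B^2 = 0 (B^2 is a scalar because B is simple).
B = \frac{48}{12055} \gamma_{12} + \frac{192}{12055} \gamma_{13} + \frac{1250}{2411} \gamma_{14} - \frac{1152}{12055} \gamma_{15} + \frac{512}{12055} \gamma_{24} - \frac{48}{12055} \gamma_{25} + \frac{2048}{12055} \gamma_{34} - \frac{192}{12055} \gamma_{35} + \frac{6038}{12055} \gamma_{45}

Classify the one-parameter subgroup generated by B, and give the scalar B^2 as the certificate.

B^2 term by term: the squares give (\frac{48}{12055})^2*(\gamma_{12})^2 + (\frac{192}{12055})^2*(\gamma_{13})^2 + (\frac{1250}{2411})^2*(\gamma_{14})^2 + (-\frac{1152}{12055})^2*(\gamma_{15})^2 + (\frac{512}{12055})^2*(\gamma_{24})^2 + (-\frac{48}{12055})^2*(\gamma_{25})^2 + (\frac{2048}{12055})^2*(\gamma_{34})^2 + (-\frac{192}{12055})^2*(\gamma_{35})^2 + (\frac{6038}{12055})^2*(\gamma_{45})^2 = \frac{2304}{145323025}*(-1) + \frac{36864}{145323025}*(+1) + \frac{1562500}{5812921}*(+1) + \frac{1327104}{145323025}*(+1) + \frac{262144}{145323025}*(+1) + \frac{2304}{145323025}*(+1) + \frac{4194304}{145323025}*(-1) + \frac{36864}{145323025}*(-1) + \frac{36457444}{145323025}*(-1) = 0 (each basis 2-blade squares to minus the product of its generators' squares); cross terms between blades sharing an index anticommute and cancel; the commuting (index-disjoint) pairs give grade-4 terms 2*c*c'*(blade product), which cancel blade by blade — \gamma_{1234}: \frac{196608}{145323025} - \frac{196608}{145323025} = 0; \gamma_{1235}: -\frac{18432}{145323025} + \frac{18432}{145323025} = 0; \gamma_{1245}: \frac{579648}{145323025} + \frac{24000}{5812921} - \frac{1179648}{145323025} = 0; \gamma_{1345}: \frac{2318592}{145323025} + \frac{96000}{5812921} - \frac{4718592}{145323025} = 0; \gamma_{2345}: \frac{196608}{145323025} - \frac{196608}{145323025} = 0 — confirming B is simple. So B^2 = 0.
Answer: null-rotation, certificate B^2 = 0. No conjugation can change B^2 = 0; the sign gives the class.


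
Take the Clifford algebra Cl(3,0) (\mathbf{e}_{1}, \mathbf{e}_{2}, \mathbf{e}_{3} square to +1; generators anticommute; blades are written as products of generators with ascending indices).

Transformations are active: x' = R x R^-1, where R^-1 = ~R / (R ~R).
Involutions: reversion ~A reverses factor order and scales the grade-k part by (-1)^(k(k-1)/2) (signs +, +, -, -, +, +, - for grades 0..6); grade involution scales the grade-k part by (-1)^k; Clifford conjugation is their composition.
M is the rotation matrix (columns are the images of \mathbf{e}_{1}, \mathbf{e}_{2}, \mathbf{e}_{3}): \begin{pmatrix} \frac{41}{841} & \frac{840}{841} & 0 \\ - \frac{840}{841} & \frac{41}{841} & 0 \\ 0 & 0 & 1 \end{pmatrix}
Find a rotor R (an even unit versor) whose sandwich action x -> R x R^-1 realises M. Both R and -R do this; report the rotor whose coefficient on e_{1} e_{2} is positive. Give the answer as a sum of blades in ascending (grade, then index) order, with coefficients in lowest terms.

Method: write R = a + b12*e_{1} e_{2} + b13*e_{1} e_{3} + b23*e_{2} e_{3} with a^2 + b12^2 + b13^2 + b23^2 = 1 (so R^-1 = ~R). Expanding the columns R e_j ~R gives tr M = 4a^2 - 1 and, from the antisymmetric part, M21 - M12 = -4a*b12, M13 - M31 = 4a*b13, M32 - M23 = -4a*b23.
Here tr M = \frac{923}{841}, so a^2 = (1 + tr M)/4 = \frac{441}{841} and a = ±\frac{21}{29}. Taking a = \frac{21}{29}: M21 - M12 = -\frac{1680}{841}, M13 - M31 = 0, M32 - M23 = 0, giving b12 = \frac{20}{29}, b13 = 0, b23 = 0, i.e. R = \frac{21}{29} + \frac{20}{29} e_{1} e_{2}.
Its e_{1} e_{2} coefficient is already positive.
Answer: \frac{21}{29} + \frac{20}{29} e_{1} e_{2}. Uniqueness: Spin(3) -> SO(3) maps R and -R to the same rotation of trace \frac{923}{841}; fixing the sign of the e_{1} e_{2} coefficient removes the ambiguity.


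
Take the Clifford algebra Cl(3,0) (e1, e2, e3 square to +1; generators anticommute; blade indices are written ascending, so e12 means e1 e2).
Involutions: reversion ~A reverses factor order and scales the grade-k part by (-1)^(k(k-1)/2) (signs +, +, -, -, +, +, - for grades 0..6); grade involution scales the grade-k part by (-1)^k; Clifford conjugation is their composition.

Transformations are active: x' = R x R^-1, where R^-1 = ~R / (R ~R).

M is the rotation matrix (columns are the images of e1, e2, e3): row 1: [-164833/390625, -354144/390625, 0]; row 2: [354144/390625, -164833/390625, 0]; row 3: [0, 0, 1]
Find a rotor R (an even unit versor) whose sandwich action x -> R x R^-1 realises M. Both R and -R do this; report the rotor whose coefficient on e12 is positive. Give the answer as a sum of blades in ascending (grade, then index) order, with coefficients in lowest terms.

Method: write R = a + b12*e12 + b13*e13 + b23*e23 with a^2 + b12^2 + b13^2 + b23^2 = 1 (so R^-1 = ~R). Expanding the columns R e_j ~R gives tr M = 4a^2 - 1 and, from the antisymmetric part, M21 - M12 = -4a*b12, M13 - M31 = 4a*b13, M32 - M23 = -4a*b23.
Here tr M = 60959/390625, so a^2 = (1 + tr M)/4 = 112896/390625 and a = ±336/625. Taking a = 336/625: M21 - M12 = 708288/390625, M13 - M31 = 0, M32 - M23 = 0, giving b12 = -527/625, b13 = 0, b23 = 0, i.e. R = 336/625 - 527/625*e12.
Its e12 coefficient is negative, so report the other preimage -R.
Answer: -336/625 + 527/625*e12. Recall the cover is two-to-one: with M of trace 60959/390625, both preimages act alike, and the stated e12 sign chooses the sheet.


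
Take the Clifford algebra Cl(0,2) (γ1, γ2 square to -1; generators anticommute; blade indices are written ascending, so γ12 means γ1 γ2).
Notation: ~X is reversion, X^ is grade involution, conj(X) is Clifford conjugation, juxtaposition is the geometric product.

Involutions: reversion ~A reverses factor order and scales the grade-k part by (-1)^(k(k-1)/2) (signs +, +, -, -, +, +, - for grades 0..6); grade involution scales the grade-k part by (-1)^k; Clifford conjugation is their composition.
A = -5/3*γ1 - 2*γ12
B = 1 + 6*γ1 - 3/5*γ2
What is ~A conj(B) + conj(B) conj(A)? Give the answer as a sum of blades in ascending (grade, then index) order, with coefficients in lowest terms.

first term: -10 - 43/15*γ1 - 12*γ2 + γ12
second term: 10 + 43/15*γ1 + 12*γ2 + γ12
Answer: 2*γ12


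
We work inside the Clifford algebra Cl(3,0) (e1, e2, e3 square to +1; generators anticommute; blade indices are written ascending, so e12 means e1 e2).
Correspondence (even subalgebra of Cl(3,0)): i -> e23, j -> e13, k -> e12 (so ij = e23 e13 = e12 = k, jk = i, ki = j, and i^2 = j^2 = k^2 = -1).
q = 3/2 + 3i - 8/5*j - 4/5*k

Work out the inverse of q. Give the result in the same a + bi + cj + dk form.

In blades: q = 3/2 - 4/5*e12 - 8/5*e13 + 3*e23.
With qbar = 3/2 + 4/5*e12 + 8/5*e13 - 3*e23 (scalar fixed, mapped units negated), q qbar = 289/20 (the sum of squared coefficients), so q^-1 = qbar / (289/20) = 30/289 + 16/289*e12 + 32/289*e13 - 60/289*e23; translating back:
Answer: 30/289 - 60/289*i + 32/289*j + 16/289*k


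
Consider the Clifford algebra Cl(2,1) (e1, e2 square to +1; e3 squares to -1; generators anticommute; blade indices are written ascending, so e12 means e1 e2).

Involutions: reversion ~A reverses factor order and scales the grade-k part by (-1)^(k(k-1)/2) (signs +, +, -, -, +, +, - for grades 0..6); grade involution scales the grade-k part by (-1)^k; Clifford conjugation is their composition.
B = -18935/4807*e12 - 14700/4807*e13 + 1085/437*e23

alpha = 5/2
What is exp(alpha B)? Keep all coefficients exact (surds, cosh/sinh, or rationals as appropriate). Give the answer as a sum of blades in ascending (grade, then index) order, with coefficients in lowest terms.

B^2 term by term: the squares give (-18935/4807)^2*(e12)^2 + (-14700/4807)^2*(e13)^2 + (1085/437)^2*(e23)^2 = 358534225/23107249*(-1) + 216090000/23107249*(+1) + 1177225/190969*(+1) = 0 (each basis 2-blade squares to minus the product of its generators' squares); cross terms between blades sharing an index anticommute and cancel. So B^2 = 0.
B^2 = 0, hence only two terms survive: exp(alpha B) = 1 + alpha B (parabolic case).
Answer: 1 - 94675/9614*e12 - 36750/4807*e13 + 5425/874*e23


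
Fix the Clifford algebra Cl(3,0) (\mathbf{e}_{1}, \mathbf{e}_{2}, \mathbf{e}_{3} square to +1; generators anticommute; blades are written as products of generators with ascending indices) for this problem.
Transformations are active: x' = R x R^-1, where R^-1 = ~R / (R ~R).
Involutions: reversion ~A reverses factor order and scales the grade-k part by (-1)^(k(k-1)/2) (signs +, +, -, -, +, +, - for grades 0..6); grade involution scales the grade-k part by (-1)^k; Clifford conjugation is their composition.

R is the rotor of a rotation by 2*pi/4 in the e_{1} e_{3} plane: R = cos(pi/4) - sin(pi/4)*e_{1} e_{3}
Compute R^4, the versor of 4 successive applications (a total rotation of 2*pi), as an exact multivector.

Because a rotor carries half the rotation angle, composing 4 copies of this e_{1} e_{3}-plane rotor multiplies the phase: 4*(pi/4) = \pi, hence R^4 = cos(\pi) - sin(\pi)*e_{1} e_{3}.
cos(\pi) = -1 and sin(\pi) = 0, so R^4 = -1. The total rotation 2*pi is 1 full turn, so every vector returns to itself, yet the rotor is -1, on the OTHER sheet of the double cover (an odd number of 2*pi turns).
Answer: -1


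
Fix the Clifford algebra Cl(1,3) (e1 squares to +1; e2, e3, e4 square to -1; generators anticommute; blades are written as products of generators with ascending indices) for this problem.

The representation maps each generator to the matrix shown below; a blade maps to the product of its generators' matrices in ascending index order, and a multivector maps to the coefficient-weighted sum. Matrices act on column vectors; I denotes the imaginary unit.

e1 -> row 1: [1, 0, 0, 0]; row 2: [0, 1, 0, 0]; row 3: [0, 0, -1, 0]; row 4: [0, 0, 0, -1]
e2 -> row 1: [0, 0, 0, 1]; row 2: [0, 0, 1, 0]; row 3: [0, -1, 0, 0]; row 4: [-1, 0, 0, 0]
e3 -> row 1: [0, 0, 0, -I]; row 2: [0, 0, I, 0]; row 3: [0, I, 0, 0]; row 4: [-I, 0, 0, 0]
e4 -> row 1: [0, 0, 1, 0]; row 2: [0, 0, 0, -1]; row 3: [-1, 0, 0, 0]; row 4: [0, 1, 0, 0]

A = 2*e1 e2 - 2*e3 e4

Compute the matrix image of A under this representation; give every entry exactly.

Bivector images (products of the table entries): rho(e1 e2) = rho(e1)rho(e2) = row 1: [0, 0, 0, 1]; row 2: [0, 0, 1, 0]; row 3: [0, 1, 0, 0]; row 4: [1, 0, 0, 0]; rho(e3 e4) = rho(e3)rho(e4) = row 1: [0, -I, 0, 0]; row 2: [-I, 0, 0, 0]; row 3: [0, 0, 0, -I]; row 4: [0, 0, -I, 0].
M = (2)*rho(e1 e2) + (-2)*rho(e3 e4), summed entrywise:
Answer: row 1: [0, 2*I, 0, 2]; row 2: [2*I, 0, 2, 0]; row 3: [0, 2, 0, 2*I]; row 4: [2, 0, 2*I, 0]


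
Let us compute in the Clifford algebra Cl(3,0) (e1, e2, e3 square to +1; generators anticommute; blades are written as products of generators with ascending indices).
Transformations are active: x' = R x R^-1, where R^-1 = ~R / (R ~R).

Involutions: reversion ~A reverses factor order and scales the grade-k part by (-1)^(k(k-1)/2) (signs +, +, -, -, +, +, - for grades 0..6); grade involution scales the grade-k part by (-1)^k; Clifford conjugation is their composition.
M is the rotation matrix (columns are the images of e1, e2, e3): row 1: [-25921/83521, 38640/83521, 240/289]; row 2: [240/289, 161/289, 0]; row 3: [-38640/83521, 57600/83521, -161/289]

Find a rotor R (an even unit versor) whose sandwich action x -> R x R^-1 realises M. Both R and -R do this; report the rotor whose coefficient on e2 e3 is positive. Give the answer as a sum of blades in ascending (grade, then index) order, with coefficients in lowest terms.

Method: write R = a + b12*e1 e2 + b13*e1 e3 + b23*e2 e3 with a^2 + b12^2 + b13^2 + b23^2 = 1 (so R^-1 = ~R). Expanding the columns R e_j ~R gives tr M = 4a^2 - 1 and, from the antisymmetric part, M21 - M12 = -4a*b12, M13 - M31 = 4a*b13, M32 - M23 = -4a*b23.
Here tr M = -25921/83521, so a^2 = (1 + tr M)/4 = 14400/83521 and a = ±120/289. Taking a = 120/289: M21 - M12 = 30720/83521, M13 - M31 = 108000/83521, M32 - M23 = 57600/83521, giving b12 = -64/289, b13 = 225/289, b23 = -120/289, i.e. R = 120/289 - 64/289*e1 e2 + 225/289*e1 e3 - 120/289*e2 e3.
Its e2 e3 coefficient is negative, so report the other preimage -R.
Answer: -120/289 + 64/289*e1 e2 - 225/289*e1 e3 + 120/289*e2 e3. Sheet selection: the two-to-one cover makes ±R indistinguishable at the matrix level (trace -25921/83521), so uniqueness comes from the required sign on e2 e3.


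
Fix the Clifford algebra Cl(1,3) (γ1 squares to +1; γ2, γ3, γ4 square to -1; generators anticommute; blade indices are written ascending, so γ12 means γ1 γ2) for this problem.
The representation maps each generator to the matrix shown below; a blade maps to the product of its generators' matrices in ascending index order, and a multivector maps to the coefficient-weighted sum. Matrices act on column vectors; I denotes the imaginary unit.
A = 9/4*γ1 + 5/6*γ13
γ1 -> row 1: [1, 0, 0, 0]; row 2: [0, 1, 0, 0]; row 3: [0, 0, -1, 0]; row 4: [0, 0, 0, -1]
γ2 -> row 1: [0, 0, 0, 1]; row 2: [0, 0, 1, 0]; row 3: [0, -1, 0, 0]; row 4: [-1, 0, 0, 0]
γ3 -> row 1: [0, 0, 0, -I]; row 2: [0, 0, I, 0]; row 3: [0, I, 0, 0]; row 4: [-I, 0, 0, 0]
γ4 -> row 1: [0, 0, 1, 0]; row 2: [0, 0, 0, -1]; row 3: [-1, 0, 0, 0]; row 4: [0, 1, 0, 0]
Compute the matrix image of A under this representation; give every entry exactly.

Bivector images (products of the table entries): rho(γ13) = rho(γ1)rho(γ3) = row 1: [0, 0, 0, -I]; row 2: [0, 0, I, 0]; row 3: [0, -I, 0, 0]; row 4: [I, 0, 0, 0].
M = (9/4)*rho(γ1) + (5/6)*rho(γ13), summed entrywise:
Answer: row 1: [9/4, 0, 0, -5*I/6]; row 2: [0, 9/4, 5*I/6, 0]; row 3: [0, -5*I/6, -9/4, 0]; row 4: [5*I/6, 0, 0, -9/4]


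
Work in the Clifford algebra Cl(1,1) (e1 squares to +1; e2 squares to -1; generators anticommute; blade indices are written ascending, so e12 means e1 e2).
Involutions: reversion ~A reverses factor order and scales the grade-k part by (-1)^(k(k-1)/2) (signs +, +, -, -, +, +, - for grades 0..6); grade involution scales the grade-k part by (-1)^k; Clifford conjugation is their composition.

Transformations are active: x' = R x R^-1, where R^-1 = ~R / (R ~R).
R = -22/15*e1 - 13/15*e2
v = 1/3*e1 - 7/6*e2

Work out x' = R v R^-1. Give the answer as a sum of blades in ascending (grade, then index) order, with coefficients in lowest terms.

~R = -22/15*e1 - 13/15*e2, and R ~R = 7/5, so R^-1 = ~R / (7/5).
R v = -3/2 + 2*e12
Answer: 59/21*e1 + 127/42*e2


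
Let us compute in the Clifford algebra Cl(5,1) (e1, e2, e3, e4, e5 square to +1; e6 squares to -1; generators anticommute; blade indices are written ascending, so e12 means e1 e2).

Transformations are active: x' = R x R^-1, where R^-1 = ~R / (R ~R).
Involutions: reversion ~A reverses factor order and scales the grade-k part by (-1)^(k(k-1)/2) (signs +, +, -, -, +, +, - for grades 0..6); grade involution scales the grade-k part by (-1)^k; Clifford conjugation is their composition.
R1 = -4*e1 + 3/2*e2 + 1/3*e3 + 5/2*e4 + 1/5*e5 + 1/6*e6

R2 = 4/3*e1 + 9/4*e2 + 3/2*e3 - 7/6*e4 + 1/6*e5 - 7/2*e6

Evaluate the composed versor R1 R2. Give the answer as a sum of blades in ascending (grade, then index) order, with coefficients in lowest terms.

Distribute over the terms of R1 (each basis-blade product reordered to ascending indices, repeated generators contracted through their squares):
(-4*e1) R2 = -16/3 - 9*e12 - 6*e13 + 14/3*e14 - 2/3*e15 + 14*e16
(3/2*e2) R2 = 27/8 - 2*e12 + 9/4*e23 - 7/4*e24 + 1/4*e25 - 21/4*e26
(1/3*e3) R2 = 1/2 - 4/9*e13 - 3/4*e23 - 7/18*e34 + 1/18*e35 - 7/6*e36
(5/2*e4) R2 = -35/12 - 10/3*e14 - 45/8*e24 - 15/4*e34 + 5/12*e45 - 35/4*e46
(1/5*e5) R2 = 1/30 - 4/15*e15 - 9/20*e25 - 3/10*e35 + 7/30*e45 - 7/10*e56
(1/6*e6) R2 = 7/12 - 2/9*e16 - 3/8*e26 - 1/4*e36 + 7/36*e46 - 1/36*e56
Summing the partial products and collecting blades:
Answer: -451/120 - 11*e12 - 58/9*e13 + 4/3*e14 - 14/15*e15 + 124/9*e16 + 3/2*e23 - 59/8*e24 - 1/5*e25 - 45/8*e26 - 149/36*e34 - 11/45*e35 - 17/12*e36 + 13/20*e45 - 77/9*e46 - 131/180*e56


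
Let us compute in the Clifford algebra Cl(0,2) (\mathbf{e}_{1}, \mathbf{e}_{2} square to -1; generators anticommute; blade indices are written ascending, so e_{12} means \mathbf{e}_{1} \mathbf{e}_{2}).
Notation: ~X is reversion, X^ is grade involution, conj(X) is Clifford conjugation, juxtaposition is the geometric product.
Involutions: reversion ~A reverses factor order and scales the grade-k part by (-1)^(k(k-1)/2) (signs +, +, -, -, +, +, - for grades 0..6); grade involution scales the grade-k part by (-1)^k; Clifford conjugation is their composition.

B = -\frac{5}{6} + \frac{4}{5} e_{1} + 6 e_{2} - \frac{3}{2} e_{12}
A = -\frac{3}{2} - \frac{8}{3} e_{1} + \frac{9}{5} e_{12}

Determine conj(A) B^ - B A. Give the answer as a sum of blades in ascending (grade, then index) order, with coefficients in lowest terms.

first term: \frac{41}{60} - \frac{532}{45} e_{1} + \frac{361}{25} e_{2} - \frac{49}{4} e_{12}
second term: \frac{73}{12} + \frac{532}{45} e_{1} - \frac{161}{25} e_{2} + \frac{67}{4} e_{12}
Answer: -\frac{27}{5} - \frac{1064}{45} e_{1} + \frac{522}{25} e_{2} - 29 e_{12}


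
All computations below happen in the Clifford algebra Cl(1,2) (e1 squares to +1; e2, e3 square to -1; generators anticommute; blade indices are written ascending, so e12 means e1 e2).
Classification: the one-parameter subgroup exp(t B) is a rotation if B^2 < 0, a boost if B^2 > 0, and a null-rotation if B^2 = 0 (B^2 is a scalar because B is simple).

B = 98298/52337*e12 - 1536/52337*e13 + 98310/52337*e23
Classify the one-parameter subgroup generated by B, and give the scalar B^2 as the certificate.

B^2 term by term: the squares give (98298/52337)^2*(e12)^2 + (-1536/52337)^2*(e13)^2 + (98310/52337)^2*(e23)^2 = 9662496804/2739161569*(+1) + 2359296/2739161569*(+1) + 9664856100/2739161569*(-1) = 0 (each basis 2-blade squares to minus the product of its generators' squares); cross terms between blades sharing an index anticommute and cancel. So B^2 = 0.
Answer: null-rotation, certificate B^2 = 0. No conjugation can change B^2 = 0; the sign gives the class.


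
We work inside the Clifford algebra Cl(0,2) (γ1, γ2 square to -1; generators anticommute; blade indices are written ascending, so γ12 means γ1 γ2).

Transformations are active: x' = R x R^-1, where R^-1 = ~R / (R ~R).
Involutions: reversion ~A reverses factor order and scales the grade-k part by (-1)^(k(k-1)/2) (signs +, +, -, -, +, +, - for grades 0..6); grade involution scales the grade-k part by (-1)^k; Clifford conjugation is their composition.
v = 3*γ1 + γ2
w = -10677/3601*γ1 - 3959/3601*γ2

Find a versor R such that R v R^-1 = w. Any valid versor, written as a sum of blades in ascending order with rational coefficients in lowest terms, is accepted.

Why this works: both vectors square to -10, so q(v) = q(w) and R = v + w = 126/3601*γ1 - 358/3601*γ2 carries v to w — its own direction survives, the complement (v - w)/2 flips.
Answer: 126/3601*γ1 - 358/3601*γ2


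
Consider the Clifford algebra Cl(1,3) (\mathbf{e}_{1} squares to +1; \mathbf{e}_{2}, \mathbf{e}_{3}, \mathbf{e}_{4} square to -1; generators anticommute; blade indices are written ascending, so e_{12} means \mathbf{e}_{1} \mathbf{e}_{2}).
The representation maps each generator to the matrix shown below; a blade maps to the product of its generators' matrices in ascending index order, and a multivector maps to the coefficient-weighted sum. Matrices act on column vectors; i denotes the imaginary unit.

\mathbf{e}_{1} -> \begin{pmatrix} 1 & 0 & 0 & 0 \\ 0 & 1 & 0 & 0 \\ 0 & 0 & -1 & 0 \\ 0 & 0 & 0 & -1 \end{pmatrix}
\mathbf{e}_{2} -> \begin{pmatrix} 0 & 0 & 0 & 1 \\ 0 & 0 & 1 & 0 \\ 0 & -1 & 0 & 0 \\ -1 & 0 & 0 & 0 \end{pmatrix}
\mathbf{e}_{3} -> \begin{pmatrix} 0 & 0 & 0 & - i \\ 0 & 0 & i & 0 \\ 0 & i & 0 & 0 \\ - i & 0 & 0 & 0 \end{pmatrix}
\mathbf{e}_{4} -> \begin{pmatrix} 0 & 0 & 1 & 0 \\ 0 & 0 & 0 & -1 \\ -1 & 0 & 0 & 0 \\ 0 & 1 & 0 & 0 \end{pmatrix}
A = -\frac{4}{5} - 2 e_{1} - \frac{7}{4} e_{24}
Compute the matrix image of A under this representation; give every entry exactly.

Bivector images (products of the table entries): rho(e_{24}) = rho(\mathbf{e}_{2})rho(\mathbf{e}_{4}) = \begin{pmatrix} 0 & 1 & 0 & 0 \\ -1 & 0 & 0 & 0 \\ 0 & 0 & 0 & 1 \\ 0 & 0 & -1 & 0 \end{pmatrix}.
M = (-\frac{4}{5})*1 + (-2)*rho(e_{1}) + (-\frac{7}{4})*rho(e_{24}), summed entrywise (1 is the identity matrix):
Answer: \begin{pmatrix} - \frac{14}{5} & - \frac{7}{4} & 0 & 0 \\ \frac{7}{4} & - \frac{14}{5} & 0 & 0 \\ 0 & 0 & \frac{6}{5} & - \frac{7}{4} \\ 0 & 0 & \frac{7}{4} & \frac{6}{5} \end{pmatrix}


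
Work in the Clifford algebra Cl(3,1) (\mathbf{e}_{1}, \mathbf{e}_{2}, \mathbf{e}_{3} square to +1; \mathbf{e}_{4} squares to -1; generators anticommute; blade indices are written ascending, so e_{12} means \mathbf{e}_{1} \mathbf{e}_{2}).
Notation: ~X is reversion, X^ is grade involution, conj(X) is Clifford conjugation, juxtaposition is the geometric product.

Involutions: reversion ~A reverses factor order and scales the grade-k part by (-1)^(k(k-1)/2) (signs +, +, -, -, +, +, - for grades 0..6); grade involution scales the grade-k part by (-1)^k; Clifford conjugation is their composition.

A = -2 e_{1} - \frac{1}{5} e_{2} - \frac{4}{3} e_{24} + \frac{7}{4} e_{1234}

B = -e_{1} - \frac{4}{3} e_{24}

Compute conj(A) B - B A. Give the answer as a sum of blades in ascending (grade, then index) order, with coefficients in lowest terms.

first term: -\frac{34}{9} - \frac{4}{15} e_{4} + \frac{1}{5} e_{12} + \frac{7}{3} e_{13} - 4 e_{124} + \frac{7}{4} e_{234}
second term: \frac{34}{9} - \frac{4}{15} e_{4} + \frac{1}{5} e_{12} + \frac{7}{3} e_{13} + 4 e_{124} - \frac{7}{4} e_{234}
Answer: -\frac{68}{9} - 8 e_{124} + \frac{7}{2} e_{234}


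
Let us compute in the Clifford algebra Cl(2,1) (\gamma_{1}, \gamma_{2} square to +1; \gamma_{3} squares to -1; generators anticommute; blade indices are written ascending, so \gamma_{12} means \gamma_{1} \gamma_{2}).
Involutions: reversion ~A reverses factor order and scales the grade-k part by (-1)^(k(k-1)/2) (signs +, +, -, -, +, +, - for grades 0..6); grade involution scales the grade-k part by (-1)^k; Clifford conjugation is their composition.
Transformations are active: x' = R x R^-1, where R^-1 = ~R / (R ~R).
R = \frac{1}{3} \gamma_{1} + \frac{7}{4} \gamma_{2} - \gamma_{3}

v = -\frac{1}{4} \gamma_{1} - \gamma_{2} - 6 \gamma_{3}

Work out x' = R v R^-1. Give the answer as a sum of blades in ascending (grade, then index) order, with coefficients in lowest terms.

~R = \frac{1}{3} \gamma_{1} + \frac{7}{4} \gamma_{2} - \gamma_{3}, and R ~R = \frac{313}{144}, so R^-1 = ~R / (\frac{313}{144}).
R v = -\frac{47}{6} + \frac{5}{48} \gamma_{12} - \frac{9}{4} \gamma_{13} - \frac{23}{2} \gamma_{23}
Answer: -\frac{2695}{1252} \gamma_{1} - \frac{3635}{313} \gamma_{2} + \frac{4134}{313} \gamma_{3}


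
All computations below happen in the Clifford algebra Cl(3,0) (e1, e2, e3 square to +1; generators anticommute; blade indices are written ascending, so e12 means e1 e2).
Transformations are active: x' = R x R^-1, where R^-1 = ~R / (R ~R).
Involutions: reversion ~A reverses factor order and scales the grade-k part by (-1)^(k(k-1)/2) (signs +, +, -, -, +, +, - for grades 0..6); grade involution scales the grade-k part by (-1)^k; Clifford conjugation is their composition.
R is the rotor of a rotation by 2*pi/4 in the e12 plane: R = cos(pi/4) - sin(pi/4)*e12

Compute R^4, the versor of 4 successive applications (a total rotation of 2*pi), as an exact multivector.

The rotor phase is half the rotation angle and phases add under composition, so 4 steps in the e12 plane accumulate phase 4*(pi/4) = pi: R^4 = cos(pi) - sin(pi)*e12.
cos(pi) = -1 and sin(pi) = 0, so R^4 = -1. The total rotation 2*pi is 1 full turn, so every vector returns to itself, yet the rotor is -1, on the OTHER sheet of the double cover (an odd number of 2*pi turns).
Answer: -1


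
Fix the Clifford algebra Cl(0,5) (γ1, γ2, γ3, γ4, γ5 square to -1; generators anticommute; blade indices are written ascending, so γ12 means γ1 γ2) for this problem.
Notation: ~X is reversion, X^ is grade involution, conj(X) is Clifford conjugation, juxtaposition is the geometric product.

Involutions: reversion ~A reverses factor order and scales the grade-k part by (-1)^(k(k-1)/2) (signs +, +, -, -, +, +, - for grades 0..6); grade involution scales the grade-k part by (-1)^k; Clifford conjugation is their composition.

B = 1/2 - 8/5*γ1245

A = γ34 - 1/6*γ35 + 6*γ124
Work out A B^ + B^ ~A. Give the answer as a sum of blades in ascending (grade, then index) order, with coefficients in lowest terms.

first term: -48/5*γ5 + 1/2*γ34 - 1/12*γ35 + 3*γ124 + 4/15*γ1234 + 8/5*γ1235
second term: -48/5*γ5 - 1/2*γ34 + 1/12*γ35 - 3*γ124 + 4/15*γ1234 + 8/5*γ1235
Answer: -96/5*γ5 + 8/15*γ1234 + 16/5*γ1235


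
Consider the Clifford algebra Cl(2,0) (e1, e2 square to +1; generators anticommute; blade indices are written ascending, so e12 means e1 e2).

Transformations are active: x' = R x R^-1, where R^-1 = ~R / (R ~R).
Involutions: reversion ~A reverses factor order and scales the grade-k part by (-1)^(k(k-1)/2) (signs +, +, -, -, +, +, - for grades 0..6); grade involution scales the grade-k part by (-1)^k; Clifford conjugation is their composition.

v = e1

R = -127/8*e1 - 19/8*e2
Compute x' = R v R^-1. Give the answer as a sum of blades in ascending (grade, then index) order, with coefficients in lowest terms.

~R = -127/8*e1 - 19/8*e2, and R ~R = 8245/32, so R^-1 = ~R / (8245/32).
R v = -127/8 + 19/8*e12
Answer: 7884/8245*e1 + 2413/8245*e2


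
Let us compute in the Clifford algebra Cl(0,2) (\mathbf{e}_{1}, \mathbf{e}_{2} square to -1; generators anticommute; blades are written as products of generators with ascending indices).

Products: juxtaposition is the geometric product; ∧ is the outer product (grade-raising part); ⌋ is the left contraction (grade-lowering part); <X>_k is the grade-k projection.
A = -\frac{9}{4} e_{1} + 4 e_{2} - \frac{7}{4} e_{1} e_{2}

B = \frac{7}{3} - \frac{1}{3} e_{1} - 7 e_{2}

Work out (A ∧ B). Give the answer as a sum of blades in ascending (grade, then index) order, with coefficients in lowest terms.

step 1: -\frac{21}{4} e_{1} + \frac{28}{3} e_{2} + 13 e_{1} e_{2}
Answer: -\frac{21}{4} e_{1} + \frac{28}{3} e_{2} + 13 e_{1} e_{2}


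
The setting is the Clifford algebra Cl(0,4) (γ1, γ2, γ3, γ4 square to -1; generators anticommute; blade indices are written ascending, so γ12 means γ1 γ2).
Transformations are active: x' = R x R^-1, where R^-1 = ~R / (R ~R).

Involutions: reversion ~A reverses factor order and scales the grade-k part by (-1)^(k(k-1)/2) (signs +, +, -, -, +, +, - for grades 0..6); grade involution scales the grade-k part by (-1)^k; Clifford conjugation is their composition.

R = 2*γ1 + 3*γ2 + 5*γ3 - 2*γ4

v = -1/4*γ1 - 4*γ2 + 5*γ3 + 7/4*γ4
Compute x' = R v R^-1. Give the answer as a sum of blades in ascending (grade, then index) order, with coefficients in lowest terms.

~R = 2*γ1 + 3*γ2 + 5*γ3 - 2*γ4, and R ~R = -42, so R^-1 = ~R / (-42).
R v = -9 - 29/4*γ12 + 45/4*γ13 + 3*γ14 + 35*γ23 - 11/4*γ24 + 75/4*γ34
Answer: 31/28*γ1 + 37/7*γ2 - 20/7*γ3 - 73/28*γ4


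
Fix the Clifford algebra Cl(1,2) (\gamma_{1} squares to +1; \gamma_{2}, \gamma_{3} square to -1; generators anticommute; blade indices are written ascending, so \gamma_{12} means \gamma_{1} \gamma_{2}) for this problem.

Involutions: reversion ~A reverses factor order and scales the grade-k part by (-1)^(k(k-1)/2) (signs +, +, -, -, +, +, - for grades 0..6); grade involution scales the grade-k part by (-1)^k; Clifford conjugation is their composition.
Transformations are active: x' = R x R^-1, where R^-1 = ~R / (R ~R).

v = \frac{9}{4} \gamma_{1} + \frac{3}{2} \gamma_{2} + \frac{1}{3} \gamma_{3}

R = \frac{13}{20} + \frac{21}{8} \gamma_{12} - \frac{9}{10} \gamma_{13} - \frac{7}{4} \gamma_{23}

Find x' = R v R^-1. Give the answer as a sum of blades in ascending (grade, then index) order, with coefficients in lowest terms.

~R = \frac{13}{20} - \frac{21}{8} \gamma_{12} + \frac{9}{10} \gamma_{13} + \frac{7}{4} \gamma_{23}, and R ~R = -\frac{1349}{320}, so R^-1 = ~R / (-\frac{1349}{320}).
R v = -\frac{87}{40} \gamma_{1} - \frac{2087}{480} \gamma_{2} - \frac{23}{60} \gamma_{3} - \frac{137}{80} \gamma_{123}
Answer: -\frac{80969}{26980} \gamma_{1} - \frac{7207}{8094} \gamma_{2} - \frac{15836}{6745} \gamma_{3}


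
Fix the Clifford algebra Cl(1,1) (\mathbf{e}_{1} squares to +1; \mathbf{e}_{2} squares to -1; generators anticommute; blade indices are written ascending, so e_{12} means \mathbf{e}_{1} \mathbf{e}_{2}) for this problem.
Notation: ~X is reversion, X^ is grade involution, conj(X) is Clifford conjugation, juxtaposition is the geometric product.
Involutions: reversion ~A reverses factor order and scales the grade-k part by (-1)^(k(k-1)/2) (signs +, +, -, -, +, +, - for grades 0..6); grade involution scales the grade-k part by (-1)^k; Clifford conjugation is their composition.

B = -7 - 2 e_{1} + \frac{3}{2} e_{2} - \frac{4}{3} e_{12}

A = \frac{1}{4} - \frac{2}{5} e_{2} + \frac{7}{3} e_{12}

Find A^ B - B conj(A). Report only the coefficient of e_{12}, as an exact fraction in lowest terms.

first term: -\frac{983}{180} - \frac{68}{15} e_{1} + \frac{269}{120} e_{2} - \frac{238}{15} e_{12}
second term: \frac{137}{180} - \frac{52}{15} e_{1} + \frac{269}{120} e_{2} + \frac{76}{5} e_{12}
Answer: -\frac{466}{15}


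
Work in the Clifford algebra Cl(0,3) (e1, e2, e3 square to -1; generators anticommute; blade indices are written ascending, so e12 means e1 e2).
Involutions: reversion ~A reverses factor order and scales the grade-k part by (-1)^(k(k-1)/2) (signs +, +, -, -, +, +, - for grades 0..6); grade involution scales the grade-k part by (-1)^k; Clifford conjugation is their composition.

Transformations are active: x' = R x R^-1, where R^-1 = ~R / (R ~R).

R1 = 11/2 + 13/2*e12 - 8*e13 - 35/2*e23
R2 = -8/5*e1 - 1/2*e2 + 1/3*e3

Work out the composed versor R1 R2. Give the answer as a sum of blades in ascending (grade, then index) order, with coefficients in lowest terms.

Distribute over the terms of R2 (each basis-blade product reordered to ascending indices, repeated generators contracted through their squares):
R1 (-8/5*e1) = -44/5*e1 - 52/5*e2 + 64/5*e3 + 28*e123
R1 (-1/2*e2) = 13/4*e1 - 11/4*e2 + 35/4*e3 - 4*e123
R1 (1/3*e3) = 8/3*e1 + 35/6*e2 + 11/6*e3 + 13/6*e123
Summing the partial products and collecting blades:
Answer: -173/60*e1 - 439/60*e2 + 1403/60*e3 + 157/6*e123


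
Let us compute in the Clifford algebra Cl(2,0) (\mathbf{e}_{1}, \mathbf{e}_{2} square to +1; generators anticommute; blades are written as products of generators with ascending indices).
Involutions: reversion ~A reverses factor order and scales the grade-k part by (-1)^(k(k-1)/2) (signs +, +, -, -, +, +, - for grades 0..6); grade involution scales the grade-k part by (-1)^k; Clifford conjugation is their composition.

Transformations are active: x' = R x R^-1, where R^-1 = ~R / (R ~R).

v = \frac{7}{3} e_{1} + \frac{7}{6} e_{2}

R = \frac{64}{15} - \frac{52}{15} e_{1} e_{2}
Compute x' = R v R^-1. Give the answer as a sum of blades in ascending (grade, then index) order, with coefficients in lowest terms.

~R = \frac{64}{15} + \frac{52}{15} e_{1} e_{2}, and R ~R = \frac{272}{9}, so R^-1 = ~R / (\frac{272}{9}).
R v = \frac{266}{45} e_{1} + \frac{196}{15} e_{2}
Answer: -\frac{847}{1275} e_{1} + \frac{6433}{2550} e_{2}


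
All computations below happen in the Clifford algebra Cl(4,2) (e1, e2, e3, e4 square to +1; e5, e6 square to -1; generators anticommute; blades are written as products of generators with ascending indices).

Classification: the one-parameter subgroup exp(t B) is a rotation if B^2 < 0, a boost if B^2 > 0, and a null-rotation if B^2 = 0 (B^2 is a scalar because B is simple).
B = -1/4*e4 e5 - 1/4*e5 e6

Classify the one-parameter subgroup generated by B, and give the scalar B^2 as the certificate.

B^2 term by term: the squares give (-1/4)^2*(e4 e5)^2 + (-1/4)^2*(e5 e6)^2 = 1/16*(+1) + 1/16*(-1) = 0 (each basis 2-blade squares to minus the product of its generators' squares); cross terms between blades sharing an index anticommute and cancel. So B^2 = 0.
Answer: null-rotation, certificate B^2 = 0. Because 0 is invariant under every versor sandwich, the classification follows from its sign alone.
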